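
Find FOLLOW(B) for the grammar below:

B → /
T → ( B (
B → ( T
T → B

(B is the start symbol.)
To compute FOLLOW(B), find every occurrence of B on a right-hand side N → α B β: add FIRST(β) \ {ε}, and if β is empty or nullable also add FOLLOW(N). Iterate to a fixed point.

B is the start symbol, so $ ∈ FOLLOW(B).
In T → ( B (: B is followed by '(', add FIRST('(') \ {ε} = { '(' }
In T → B: B is at the end, add FOLLOW(T)

The FOLLOW sets referred to above (computed the same way, to a fixed point):
  FOLLOW(T) = { $, '(' }

Taking the union: FOLLOW(B) = { $, '(' }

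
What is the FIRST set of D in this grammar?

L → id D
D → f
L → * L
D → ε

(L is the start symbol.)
From D → f:
  - f is a terminal: add 'f' and stop
From D → ε:
  - ε-production, so ε ∈ FIRST(D)

Collecting: FIRST(D) = { 'f', ε }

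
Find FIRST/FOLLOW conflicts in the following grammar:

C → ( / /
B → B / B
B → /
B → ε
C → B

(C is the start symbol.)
Yes. B → B '/' B with FOLLOW(B) on { '/' }; B → '/' with FOLLOW(B) on { '/' }

Nullable non-terminals: B, C.
FIRST sets used below: FIRST(B) = { '/', ε }

B: nullable alternative(s) B → ε; FOLLOW(B) = { $, '/' }
  B → B / B: FIRST \ {ε} = { '/' } — overlaps FOLLOW(B) on { '/' }: CONFLICT
  B → /: FIRST \ {ε} = { '/' } — overlaps FOLLOW(B) on { '/' }: CONFLICT
  B → ε: FIRST \ {ε} = { } — this is the only nullable alternative, skip

C: nullable alternative(s) C → B; FOLLOW(C) = { $ }
  C → ( / /: FIRST \ {ε} = { '(' } — disjoint from FOLLOW(C)
  C → B: FIRST \ {ε} = { '/' } — this is the only nullable alternative, skip

So the grammar has 2 FIRST/FOLLOW conflicts (marked CONFLICT above).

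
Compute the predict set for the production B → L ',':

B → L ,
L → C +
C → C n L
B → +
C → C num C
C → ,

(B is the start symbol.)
PREDICT(B → L ',') = (FIRST(RHS) \ {ε}) ∪ (FOLLOW(B) if ε ∈ FIRST(RHS), i.e. RHS ⇒* ε)
FIRST(L) = { ',' }
FIRST(L ',') = { ',' }
ε ∉ FIRST(L ','), so FOLLOW(B) is not added.
PREDICT(B → L ',') = { ',' }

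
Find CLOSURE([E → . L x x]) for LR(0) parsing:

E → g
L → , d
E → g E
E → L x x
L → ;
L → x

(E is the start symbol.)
Start with: [E → . L x x]
  [E → . L x x] has the dot before L: add [L → . , d], [L → . ;], [L → . x]
No further items can be added.

CLOSURE = { [E → . L x x], [L → . , d], [L → . ;], [L → . x] }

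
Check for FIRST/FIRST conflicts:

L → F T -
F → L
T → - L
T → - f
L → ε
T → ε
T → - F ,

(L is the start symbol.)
Yes. T → '-' L / T → '-' f on { '-' }; T → '-' L / T → '-' F ',' on { '-' }; T → '-' f / T → '-' F ',' on { '-' }

A FIRST/FIRST conflict occurs when two productions N → α and N → β for the same non-terminal have FIRST(α) ∩ FIRST(β) ≠ ∅ (with ε ∈ FIRST of a nullable right-hand side, so two nullable alternatives also conflict).

FIRST sets of the non-terminals at (or reachable through a nullable prefix from) the front of some alternative:
  FIRST(F) = { '-', ε }
  FIRST(T) = { '-', ε }

Productions for L:
  L → F T -: FIRST = { '-' }
  L → ε: FIRST = { ε }
Productions for T:
  T → - L: FIRST = { '-' }
  T → - f: FIRST = { '-' }
  T → ε: FIRST = { ε }
  T → - F ,: FIRST = { '-' }
F has only one production, so no FIRST/FIRST conflict is possible there.

Conflict for T: T → - L and T → - f
  Overlap: { '-' }
Conflict for T: T → - L and T → - F ,
  Overlap: { '-' }
Conflict for T: T → - f and T → - F ,
  Overlap: { '-' }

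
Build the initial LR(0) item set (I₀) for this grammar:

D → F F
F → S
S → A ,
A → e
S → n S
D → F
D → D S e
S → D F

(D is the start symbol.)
{ [A → . e], [D → . D S e], [D → . F F], [D → . F], [D' → . D], [F → . S], [S → . A ,], [S → . D F], [S → . n S] }

First, augment the grammar with D' → D
I₀ = CLOSURE({ [D' → . D] }):
  [D' → . D] has the dot before D: add [D → . F F], [D → . F], [D → . D S e]
  [D → . F F] has the dot before F: add [F → . S]
  [F → . S] has the dot before S: add [S → . A ,], [S → . n S], [S → . D F]
  [S → . A ,] has the dot before A: add [A → . e]
No further items can be added.

I₀ = { [A → . e], [D → . D S e], [D → . F F], [D → . F], [D' → . D], [F → . S], [S → . A ,], [S → . D F], [S → . n S] }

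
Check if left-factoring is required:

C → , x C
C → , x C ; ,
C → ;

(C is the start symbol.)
Left-factoring is needed when two productions for the same non-terminal
share a common prefix on the right-hand side.

Productions for C:
  C → , x C
  C → , x C ; ,
  C → ;

Found common prefix ', x C' in productions for C

Answer: Yes, C has productions with common prefix ', x C'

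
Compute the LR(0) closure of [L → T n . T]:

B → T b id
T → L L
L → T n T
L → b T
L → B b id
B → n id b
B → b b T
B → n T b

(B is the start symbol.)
{ [B → . T b id], [B → . b b T], [B → . n T b], [B → . n id b], [L → . B b id], [L → . T n T], [L → . b T], [L → T n . T], [T → . L L] }

To compute CLOSURE, for each item [A → α.Bβ] where B is a non-terminal, add [B → .γ] for all productions B → γ; repeat for the newly added items until nothing changes.

Start with: [L → T n . T]
  [L → T n . T] has the dot before T: add [T → . L L]
  [T → . L L] has the dot before L: add [L → . T n T], [L → . b T], [L → . B b id]
  [L → . B b id] has the dot before B: add [B → . T b id], [B → . n id b], [B → . b b T], [B → . n T b]
No further items can be added.

CLOSURE = { [B → . T b id], [B → . b b T], [B → . n T b], [B → . n id b], [L → . B b id], [L → . T n T], [L → . b T], [L → T n . T], [T → . L L] }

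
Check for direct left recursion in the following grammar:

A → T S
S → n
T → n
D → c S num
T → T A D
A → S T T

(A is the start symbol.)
Yes, T is left-recursive

A → T S: starts with T
S → n: starts with n
T → n: starts with n
D → c S num: starts with c
T → T A D: LEFT RECURSIVE (starts with T)
A → S T T: starts with S

The grammar has direct left recursion on: T.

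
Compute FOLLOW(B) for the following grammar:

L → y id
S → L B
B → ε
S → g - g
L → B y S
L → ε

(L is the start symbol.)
{ $, 'y' }

To compute FOLLOW(B), find every occurrence of B on a right-hand side N → α B β: add FIRST(β) \ {ε}, and if β is empty or nullable also add FOLLOW(N). Iterate to a fixed point.

In S → L B: B is at the end, add FOLLOW(S)
In L → B y S: B is followed by y S, add FIRST(y S) \ {ε} = { 'y' }

The FOLLOW sets referred to above (computed the same way, to a fixed point):
  FOLLOW(S) = { $ }

Taking the union: FOLLOW(B) = { $, 'y' }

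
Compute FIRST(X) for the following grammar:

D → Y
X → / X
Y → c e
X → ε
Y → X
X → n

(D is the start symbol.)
{ '/', 'n', ε }

From X → / X:
  - '/' is a terminal: add '/' and stop
From X → ε:
  - ε-production, so ε ∈ FIRST(X)
From X → n:
  - n is a terminal: add 'n' and stop

Collecting: FIRST(X) = { '/', 'n', ε }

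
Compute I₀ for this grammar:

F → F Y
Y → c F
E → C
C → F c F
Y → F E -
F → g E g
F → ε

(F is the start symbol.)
{ [F → . F Y], [F → . g E g], [F → .], [F' → . F] }

First, augment the grammar with F' → F
I₀ = CLOSURE({ [F' → . F] }):
  [F' → . F] has the dot before F: add [F → . F Y], [F → . g E g], [F → .]
No further items can be added.

I₀ = { [F → . F Y], [F → . g E g], [F → .], [F' → . F] }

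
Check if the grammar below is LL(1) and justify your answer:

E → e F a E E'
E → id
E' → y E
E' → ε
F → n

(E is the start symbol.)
Relevant sets:
  FOLLOW(E') = { $, 'y' }

For E:
  PREDICT(E → e F a E E') = { 'e' }
  PREDICT(E → id) = { 'id' }
For E':
  PREDICT(E' → y E) = { 'y' }
  PREDICT(E' → ε) = { $, 'y' }
F has a single production, so nothing to check there.

Conflict found: Predict set conflict for E': { 'y' }
The grammar is NOT LL(1).

Answer: No. Predict set conflict for E': { 'y' }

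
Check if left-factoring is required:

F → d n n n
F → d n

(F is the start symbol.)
Left-factoring is needed when two productions for the same non-terminal
share a common prefix on the right-hand side.

Productions for F:
  F → d n n n
  F → d n

Found common prefix 'd n' in productions for F

Answer: Yes, F has productions with common prefix 'd n'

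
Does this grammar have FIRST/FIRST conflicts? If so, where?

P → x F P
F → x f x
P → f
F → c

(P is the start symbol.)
No FIRST/FIRST conflicts.

A FIRST/FIRST conflict occurs when two productions N → α and N → β for the same non-terminal have FIRST(α) ∩ FIRST(β) ≠ ∅ (with ε ∈ FIRST of a nullable right-hand side, so two nullable alternatives also conflict).

Productions for P:
  P → x F P: FIRST = { 'x' }
  P → f: FIRST = { 'f' }
Productions for F:
  F → x f x: FIRST = { 'x' }
  F → c: FIRST = { 'c' }

All alternatives of each non-terminal have pairwise disjoint FIRST sets.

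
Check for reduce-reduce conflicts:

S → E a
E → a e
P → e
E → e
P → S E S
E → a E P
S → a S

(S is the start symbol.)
A reduce-reduce conflict occurs when an LR(0) state has two complete items [A → α .] and [B → β .] — both call for a reduction, and with no lookahead the parser cannot choose between them.

Augment with S' → S and build the canonical LR(0) collection (I0 = CLOSURE({[S' → . S]}), then GOTO on every symbol after a dot until no new states appear). It has 17 states:
  I0: { [E → . a E P], [E → . a e], [E → . e], [S → . E a], [S → . a S], [S' → . S] }  — shift
  I1: { [S → E . a] }  — shift
  I2: { [S' → S .] }  — accept
  I3: { [E → . a E P], [E → . a e], [E → . e], [E → a . E P], [E → a . e], [S → . E a], [S → . a S], [S → a . S] }  — shift
  I4: { [E → e .] }  — reduce
  I5: { [E → . a E P], [E → . a e], [E → . e], [E → a E . P], [P → . S E S], [P → . e], [S → . E a], [S → . a S], [S → E . a] }  — shift
  I6: { [S → a S .] }  — reduce
  I7: { [E → a e .], [E → e .] }  — 2 reduces
  I8: { [E → a E P .] }  — reduce
  I9: { [E → . a E P], [E → . a e], [E → . e], [P → S . E S] }  — shift
  I10: { [E → . a E P], [E → . a e], [E → . e], [E → a . E P], [E → a . e], [S → . E a], [S → . a S], [S → E a .], [S → a . S] }  — shift, reduce
  I11: { [E → e .], [P → e .] }  — 2 reduces
  I12: { [E → . a E P], [E → . a e], [E → . e], [P → S E . S], [S → . E a], [S → . a S] }  — shift
  I13: { [E → . a E P], [E → . a e], [E → . e], [E → a . E P], [E → a . e] }  — shift
  I14: { [E → . a E P], [E → . a e], [E → . e], [E → a E . P], [P → . S E S], [P → . e], [S → . E a], [S → . a S] }  — shift
  I15: { [P → S E S .] }  — reduce
  I16: { [S → E a .] }  — reduce

I7 contains complete items [E → a e .], [E → e .] — reduce-reduce conflict.
I11 contains complete items [E → e .], [P → e .] — reduce-reduce conflict.

Answer: Yes — I7: [E → a e .] vs [E → e .]; I11: [E → e .] vs [P → e .]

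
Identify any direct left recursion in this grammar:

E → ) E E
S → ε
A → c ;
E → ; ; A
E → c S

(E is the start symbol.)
No direct left recursion

Direct left recursion occurs when N → N α for some non-terminal N (the right-hand side begins with the left-hand side itself).

E → ) E E: starts with ')'
S → ε: starts with ε
A → c ;: starts with c
E → ; ; A: starts with ';'
E → c S: starts with c

No direct left recursion found.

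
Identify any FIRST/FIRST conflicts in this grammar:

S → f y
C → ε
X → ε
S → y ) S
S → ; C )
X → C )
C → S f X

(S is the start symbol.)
FIRST sets of the non-terminals at (or reachable through a nullable prefix from) the front of some alternative:
  FIRST(S) = { ';', 'f', 'y' }
  FIRST(C) = { ';', 'f', 'y', ε }

Productions for S:
  S → f y: FIRST = { 'f' }
  S → y ) S: FIRST = { 'y' }
  S → ; C ): FIRST = { ';' }
Productions for C:
  C → ε: FIRST = { ε }
  C → S f X: FIRST = { ';', 'f', 'y' }
Productions for X:
  X → ε: FIRST = { ε }
  X → C ): FIRST = { ')', ';', 'f', 'y' }

All alternatives of each non-terminal have pairwise disjoint FIRST sets.

Answer: No FIRST/FIRST conflicts.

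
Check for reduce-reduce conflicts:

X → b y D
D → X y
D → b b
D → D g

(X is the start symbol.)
No reduce-reduce conflicts

A reduce-reduce conflict occurs when an LR(0) state has two complete items [A → α .] and [B → β .] — both call for a reduction, and with no lookahead the parser cannot choose between them.

Augment with X' → X and build the canonical LR(0) collection (I0 = CLOSURE({[X' → . X]}), then GOTO on every symbol after a dot until no new states appear). It has 10 states:
  I0: { [X → . b y D], [X' → . X] }  — shift
  I1: { [X' → X .] }  — accept
  I2: { [X → b . y D] }  — shift
  I3: { [D → . D g], [D → . X y], [D → . b b], [X → . b y D], [X → b y . D] }  — shift
  I4: { [D → D . g], [X → b y D .] }  — shift, reduce
  I5: { [D → X . y] }  — shift
  I6: { [D → b . b], [X → b . y D] }  — shift
  I7: { [D → b b .] }  — reduce
  I8: { [D → X y .] }  — reduce
  I9: { [D → D g .] }  — reduce

No state contains more than one complete item.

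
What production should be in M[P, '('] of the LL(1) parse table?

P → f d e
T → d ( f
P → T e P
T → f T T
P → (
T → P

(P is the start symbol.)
P → T e P, P → (

To find M[P, '('], we find productions for P where '(' is in the predict set (PREDICT(N → α) = (FIRST(α) \ {ε}) ∪ (FOLLOW(N) if α ⇒* ε)).

Relevant sets:
  FIRST(T) = { '(', 'd', 'f' }

P → f d e: PREDICT = { 'f' }
P → T e P: PREDICT = { '(', 'd', 'f' }
  '(' is in predict set, so this production goes in M[P, '(']
P → (: PREDICT = { '(' }
  '(' is in predict set, so this production goes in M[P, '(']

M[P, '('] = P → T e P, P → (  (a multiply-defined cell — the grammar is not LL(1))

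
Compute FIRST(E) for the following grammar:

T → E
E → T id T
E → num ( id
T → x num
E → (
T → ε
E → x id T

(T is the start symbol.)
{ '(', 'id', 'num', 'x' }

To compute FIRST(E), examine every production with E on the left-hand side, reading each right-hand side left to right until a non-nullable symbol is reached.

FIRST sets of the other non-terminals involved (by the same procedure, iterated to a fixed point):
  FIRST(T) = { '(', 'id', 'num', 'x', ε }

From E → T id T:
  - T is a non-terminal: add FIRST(T) \ {ε} = { '(', 'id', 'num', 'x' }
    T is nullable, so continue to the next symbol
  - id is a terminal: add 'id' and stop
From E → num ( id:
  - num is a terminal: add 'num' and stop
From E → (:
  - '(' is a terminal: add '(' and stop
From E → x id T:
  - x is a terminal: add 'x' and stop

Collecting: FIRST(E) = { '(', 'id', 'num', 'x' }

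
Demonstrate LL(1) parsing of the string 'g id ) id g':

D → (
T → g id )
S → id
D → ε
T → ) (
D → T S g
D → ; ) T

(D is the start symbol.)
LL(1) parsing maintains a stack (initially the start symbol over $) and the input. At each step: if the stack top is a terminal, match it against the current input token; if it is a non-terminal N, replace it with the RHS of M[N, lookahead] (the unique production whose predict set contains the lookahead).

Stack is shown with the top on the left.

Stack         Input          Action
-----------------------------------
D $           g id ) id g $  output D → T S g
T S g $       g id ) id g $  output T → g id )
g id ) S g $  g id ) id g $  match 'g'
id ) S g $    id ) id g $    match 'id'
) S g $       ) id g $       match ')'
S g $         id g $         output S → id
id g $        id g $         match 'id'
g $           g $            match 'g'
$             $              accept

The string is accepted.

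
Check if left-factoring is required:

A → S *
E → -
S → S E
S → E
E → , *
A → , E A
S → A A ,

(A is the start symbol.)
Left-factoring is needed when two productions for the same non-terminal
share a common prefix on the right-hand side.

Productions for A:
  A → S *
  A → , E A
Productions for E:
  E → -
  E → , *
Productions for S:
  S → S E
  S → E
  S → A A ,

No common prefixes found.

Answer: No, left-factoring is not needed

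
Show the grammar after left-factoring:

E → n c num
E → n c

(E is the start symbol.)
Left-factoring transforms A → αβ₁ | αβ₂ into A → αA' and A' → β₁ | β₂
(α is the longest common prefix among the alternatives). Repeat until
no nonterminal has two alternatives with a common prefix.

Round 1: E has alternatives sharing prefix 'n c'. Introduce E': E → n c E'
  Add: E' → num
  Add: E' → ε

No remaining common prefixes — done.

Resulting grammar:
E → n c E'
E' → num
E' → ε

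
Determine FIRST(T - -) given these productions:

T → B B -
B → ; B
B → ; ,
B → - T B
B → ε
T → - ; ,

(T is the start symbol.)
{ '-', ';' }

FIRST sets of the non-terminals involved (from the grammar, by fixed-point iteration):
  FIRST(T) = { '-', ';' }

To compute FIRST(T - -), process the symbols left to right:
Symbol T is a non-terminal. Add FIRST(T) \ {ε} = { '-', ';' }
T is not nullable (ε ∉ FIRST(T)), so stop here.
FIRST(T - -) = { '-', ';' }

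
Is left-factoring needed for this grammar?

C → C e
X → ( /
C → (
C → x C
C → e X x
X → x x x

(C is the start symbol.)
Left-factoring is needed when two productions for the same non-terminal
share a common prefix on the right-hand side.

Productions for C:
  C → C e
  C → (
  C → x C
  C → e X x
Productions for X:
  X → ( /
  X → x x x

No common prefixes found.

Answer: No, left-factoring is not needed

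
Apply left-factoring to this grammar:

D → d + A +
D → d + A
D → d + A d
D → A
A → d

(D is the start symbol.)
D → d + A D'
D' → +
D' → ε
D' → d
D → A
A → d

Left-factoring transforms A → αβ₁ | αβ₂ into A → αA' and A' → β₁ | β₂
(α is the longest common prefix among the alternatives). Repeat until
no nonterminal has two alternatives with a common prefix.

Round 1: D has alternatives sharing prefix 'd + A'. Introduce D': D → d + A D'
  Add: D' → +
  Add: D' → ε
  Add: D' → d

No remaining common prefixes — done.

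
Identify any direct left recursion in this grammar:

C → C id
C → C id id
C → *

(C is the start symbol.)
Yes, C is left-recursive

C → C id: LEFT RECURSIVE (starts with C)
C → C id id: LEFT RECURSIVE (starts with C)
C → *: starts with '*'

The grammar has direct left recursion on: C.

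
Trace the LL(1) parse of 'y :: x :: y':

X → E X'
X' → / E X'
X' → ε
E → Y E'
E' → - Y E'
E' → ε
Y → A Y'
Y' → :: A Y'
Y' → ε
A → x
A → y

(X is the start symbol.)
Stack is shown with the top on the left.

Stack            Input          Action
--------------------------------------
X $              y :: x :: y $  output X → E X'
E X' $           y :: x :: y $  output E → Y E'
Y E' X' $        y :: x :: y $  output Y → A Y'
A Y' E' X' $     y :: x :: y $  output A → y
y Y' E' X' $     y :: x :: y $  match 'y'
Y' E' X' $       :: x :: y $    output Y' → :: A Y'
:: A Y' E' X' $  :: x :: y $    match '::'
A Y' E' X' $     x :: y $       output A → x
x Y' E' X' $     x :: y $       match 'x'
Y' E' X' $       :: y $         output Y' → :: A Y'
:: A Y' E' X' $  :: y $         match '::'
A Y' E' X' $     y $            output A → y
y Y' E' X' $     y $            match 'y'
Y' E' X' $       $              output Y' → ε
E' X' $          $              output E' → ε
X' $             $              output X' → ε
$                $              accept

The string is accepted.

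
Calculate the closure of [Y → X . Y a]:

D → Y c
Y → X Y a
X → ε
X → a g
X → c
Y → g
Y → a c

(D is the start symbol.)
{ [X → . a g], [X → . c], [X → .], [Y → . X Y a], [Y → . a c], [Y → . g], [Y → X . Y a] }

Start with: [Y → X . Y a]
  [Y → X . Y a] has the dot before Y: add [Y → . X Y a], [Y → . g], [Y → . a c]
  [Y → . X Y a] has the dot before X: add [X → .], [X → . a g], [X → . c]
No further items can be added.

CLOSURE = { [X → . a g], [X → . c], [X → .], [Y → . X Y a], [Y → . a c], [Y → . g], [Y → X . Y a] }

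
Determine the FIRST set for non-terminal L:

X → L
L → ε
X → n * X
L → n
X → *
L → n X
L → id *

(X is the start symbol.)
From L → ε:
  - ε-production, so ε ∈ FIRST(L)
From L → n:
  - n is a terminal: add 'n' and stop
From L → n X:
  - n is a terminal: add 'n' and stop
From L → id *:
  - id is a terminal: add 'id' and stop

Collecting: FIRST(L) = { 'id', 'n', ε }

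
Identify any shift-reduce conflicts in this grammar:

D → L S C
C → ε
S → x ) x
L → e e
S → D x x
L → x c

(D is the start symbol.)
A shift-reduce conflict occurs when an LR(0) state has both:
  - a complete (reduce) item [A → α .] (dot at the end), and
  - a shift item [B → β . c γ] (dot before a terminal).

Augment with D' → D and build the canonical LR(0) collection (I0 = CLOSURE({[D' → . D]}), then GOTO on every symbol after a dot until no new states appear). It has 15 states:
  I0: { [D → . L S C], [D' → . D], [L → . e e], [L → . x c] }  — shift
  I1: { [D' → D .] }  — accept
  I2: { [D → . L S C], [D → L . S C], [L → . e e], [L → . x c], [S → . D x x], [S → . x ) x] }  — shift
  I3: { [L → e . e] }  — shift
  I4: { [L → x . c] }  — shift
  I5: { [L → x c .] }  — reduce
  I6: { [L → e e .] }  — reduce
  I7: { [S → D . x x] }  — shift
  I8: { [C → .], [D → L S . C] }  — reduce
  I9: { [L → x . c], [S → x . ) x] }  — shift
  I10: { [S → x ) . x] }  — shift
  I11: { [S → x ) x .] }  — reduce
  I12: { [D → L S C .] }  — reduce
  I13: { [S → D x . x] }  — shift
  I14: { [S → D x x .] }  — reduce

No state contains both a complete item and a shift item.

Answer: No shift-reduce conflicts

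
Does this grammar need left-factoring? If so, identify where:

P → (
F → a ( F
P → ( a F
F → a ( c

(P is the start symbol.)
Left-factoring is needed when two productions for the same non-terminal
share a common prefix on the right-hand side.

Productions for P:
  P → (
  P → ( a F
Productions for F:
  F → a ( F
  F → a ( c

Found common prefix '(' in productions for P
Found common prefix 'a (' in productions for F

Answer: Yes, P has productions with common prefix '('; F has productions with common prefix 'a ('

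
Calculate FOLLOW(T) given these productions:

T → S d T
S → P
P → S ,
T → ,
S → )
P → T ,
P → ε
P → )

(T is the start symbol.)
T is the start symbol, so $ ∈ FOLLOW(T).
In T → S d T: T is at the end; this adds FOLLOW(T) to itself — nothing new
In P → T ,: T is followed by ',', add FIRST(',') \ {ε} = { ',' }

Taking the union: FOLLOW(T) = { $, ',' }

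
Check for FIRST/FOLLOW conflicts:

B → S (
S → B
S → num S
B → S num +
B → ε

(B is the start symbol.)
Nullable non-terminals: B, S.
FIRST sets used below: FIRST(S) = { '(', 'num', ε }, FIRST(B) = { '(', 'num', ε }

B: nullable alternative(s) B → ε; FOLLOW(B) = { $, '(', 'num' }
  B → S (: FIRST \ {ε} = { '(', 'num' } — overlaps FOLLOW(B) on { '(', 'num' }: CONFLICT
  B → S num +: FIRST \ {ε} = { '(', 'num' } — overlaps FOLLOW(B) on { '(', 'num' }: CONFLICT
  B → ε: FIRST \ {ε} = { } — this is the only nullable alternative, skip

S: nullable alternative(s) S → B; FOLLOW(S) = { '(', 'num' }
  S → B: FIRST \ {ε} = { '(', 'num' } — this is the only nullable alternative, skip
  S → num S: FIRST \ {ε} = { 'num' } — overlaps FOLLOW(S) on { 'num' }: CONFLICT

So the grammar has 3 FIRST/FOLLOW conflicts (marked CONFLICT above).

Answer: Yes. B → S '(' with FOLLOW(B) on { '(', 'num' }; B → S num '+' with FOLLOW(B) on { '(', 'num' }; S → num S with FOLLOW(S) on { 'num' }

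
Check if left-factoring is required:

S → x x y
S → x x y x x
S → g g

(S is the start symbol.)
Left-factoring is needed when two productions for the same non-terminal
share a common prefix on the right-hand side.

Productions for S:
  S → x x y
  S → x x y x x
  S → g g

Found common prefix 'x x y' in productions for S

Answer: Yes, S has productions with common prefix 'x x y'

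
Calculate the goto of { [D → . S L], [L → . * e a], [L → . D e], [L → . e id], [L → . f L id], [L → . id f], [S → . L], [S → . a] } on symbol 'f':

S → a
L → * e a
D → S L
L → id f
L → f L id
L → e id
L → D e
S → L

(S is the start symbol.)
GOTO(I, 'f') = CLOSURE({ [A → αX.β] : [A → α.Xβ] ∈ I, X = 'f' })

Items with dot before 'f', with the dot advanced:
  [L → . f L id] → [L → f . L id]
Closure of the advanced items:
  [L → f . L id] has the dot before L: add [L → . * e a], [L → . id f], [L → . f L id], [L → . e id], [L → . D e]
  [L → . D e] has the dot before D: add [D → . S L]
  [D → . S L] has the dot before S: add [S → . a], [S → . L]

GOTO = { [D → . S L], [L → . * e a], [L → . D e], [L → . e id], [L → . f L id], [L → . id f], [L → f . L id], [S → . L], [S → . a] }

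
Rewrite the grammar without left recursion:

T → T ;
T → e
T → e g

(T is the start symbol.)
T is directly left-recursive. The standard transformation for
  A → A α₁ | ... | A α_m | β₁ | ... | β_n
is
  A  → β₁ A' | ... | β_n A'
  A' → α₁ A' | ... | α_m A' | ε

T → e becomes T → e T'
T → e g becomes T → e g T'
T → T ; becomes T' → ; T'
Add T' → ε

Resulting grammar:
T → e T'
T → e g T'
T' → ; T'
T' → ε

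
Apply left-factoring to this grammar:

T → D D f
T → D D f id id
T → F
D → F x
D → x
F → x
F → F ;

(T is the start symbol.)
T → D D f T'
T' → ε
T' → id id
T → F
D → F x
D → x
F → x
F → F ;

Left-factoring transforms A → αβ₁ | αβ₂ into A → αA' and A' → β₁ | β₂
(α is the longest common prefix among the alternatives). Repeat until
no nonterminal has two alternatives with a common prefix.

Round 1: T has alternatives sharing prefix 'D D f'. Introduce T': T → D D f T'
  Add: T' → ε
  Add: T' → id id

No remaining common prefixes — done.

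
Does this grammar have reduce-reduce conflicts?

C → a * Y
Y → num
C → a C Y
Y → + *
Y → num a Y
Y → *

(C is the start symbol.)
A reduce-reduce conflict occurs when an LR(0) state has two complete items [A → α .] and [B → β .] — both call for a reduction, and with no lookahead the parser cannot choose between them.

Augment with C' → C and build the canonical LR(0) collection (I0 = CLOSURE({[C' → . C]}), then GOTO on every symbol after a dot until no new states appear). It has 13 states:
  I0: { [C → . a * Y], [C → . a C Y], [C' → . C] }  — shift
  I1: { [C' → C .] }  — accept
  I2: { [C → . a * Y], [C → . a C Y], [C → a . * Y], [C → a . C Y] }  — shift
  I3: { [C → a * . Y], [Y → . *], [Y → . + *], [Y → . num a Y], [Y → . num] }  — shift
  I4: { [C → a C . Y], [Y → . *], [Y → . + *], [Y → . num a Y], [Y → . num] }  — shift
  I5: { [Y → * .] }  — reduce
  I6: { [Y → + . *] }  — shift
  I7: { [C → a C Y .] }  — reduce
  I8: { [Y → num . a Y], [Y → num .] }  — shift, reduce
  I9: { [Y → . *], [Y → . + *], [Y → . num a Y], [Y → . num], [Y → num a . Y] }  — shift
  I10: { [Y → num a Y .] }  — reduce
  I11: { [Y → + * .] }  — reduce
  I12: { [C → a * Y .] }  — reduce

No state contains more than one complete item.

Answer: No reduce-reduce conflicts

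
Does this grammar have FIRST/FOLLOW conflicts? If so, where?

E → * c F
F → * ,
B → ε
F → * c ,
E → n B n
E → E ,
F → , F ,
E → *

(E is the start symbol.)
A FIRST/FOLLOW conflict occurs when a non-terminal N has a nullable alternative N → β (β ⇒* ε) and another alternative N → α with FIRST(α) ∩ FOLLOW(N) ≠ ∅: on such a lookahead the parser cannot decide between expanding α and letting N vanish via β.

Nullable non-terminals: B.
B has a nullable alternative but only one production, so nothing to check.

E, F have no nullable alternative, so no FIRST/FOLLOW check is needed there.

No FIRST/FOLLOW conflicts found.

Answer: No FIRST/FOLLOW conflicts.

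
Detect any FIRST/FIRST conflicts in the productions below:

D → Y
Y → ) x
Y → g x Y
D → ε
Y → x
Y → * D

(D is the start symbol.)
A FIRST/FIRST conflict occurs when two productions N → α and N → β for the same non-terminal have FIRST(α) ∩ FIRST(β) ≠ ∅ (with ε ∈ FIRST of a nullable right-hand side, so two nullable alternatives also conflict).

FIRST sets of the non-terminals at (or reachable through a nullable prefix from) the front of some alternative:
  FIRST(Y) = { ')', '*', 'g', 'x' }

Productions for D:
  D → Y: FIRST = { ')', '*', 'g', 'x' }
  D → ε: FIRST = { ε }
Productions for Y:
  Y → ) x: FIRST = { ')' }
  Y → g x Y: FIRST = { 'g' }
  Y → x: FIRST = { 'x' }
  Y → * D: FIRST = { '*' }

All alternatives of each non-terminal have pairwise disjoint FIRST sets.

Answer: No FIRST/FIRST conflicts.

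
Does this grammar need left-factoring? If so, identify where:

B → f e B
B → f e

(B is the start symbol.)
Yes, B has productions with common prefix 'f e'

Left-factoring is needed when two productions for the same non-terminal
share a common prefix on the right-hand side.

Productions for B:
  B → f e B
  B → f e

Found common prefix 'f e' in productions for B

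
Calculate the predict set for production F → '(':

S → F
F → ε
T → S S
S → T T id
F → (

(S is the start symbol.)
{ '(' }

PREDICT(F → '(') = (FIRST(RHS) \ {ε}) ∪ (FOLLOW(F) if ε ∈ FIRST(RHS), i.e. RHS ⇒* ε)
FIRST('(') = { '(' }
ε ∉ FIRST('('), so FOLLOW(F) is not added.
PREDICT(F → '(') = { '(' }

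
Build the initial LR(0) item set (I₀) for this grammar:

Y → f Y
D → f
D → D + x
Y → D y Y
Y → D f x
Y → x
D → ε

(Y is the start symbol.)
First, augment the grammar with Y' → Y
I₀ = CLOSURE({ [Y' → . Y] }):
  [Y' → . Y] has the dot before Y: add [Y → . f Y], [Y → . D y Y], [Y → . D f x], [Y → . x]
  [Y → . D y Y] has the dot before D: add [D → . f], [D → . D + x], [D → .]
No further items can be added.

I₀ = { [D → . D + x], [D → . f], [D → .], [Y → . D f x], [Y → . D y Y], [Y → . f Y], [Y → . x], [Y' → . Y] }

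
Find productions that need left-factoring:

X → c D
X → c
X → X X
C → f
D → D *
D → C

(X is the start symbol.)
Left-factoring is needed when two productions for the same non-terminal
share a common prefix on the right-hand side.

Productions for X:
  X → c D
  X → c
  X → X X
Productions for D:
  D → D *
  D → C

Found common prefix 'c' in productions for X

Answer: Yes, X has productions with common prefix 'c'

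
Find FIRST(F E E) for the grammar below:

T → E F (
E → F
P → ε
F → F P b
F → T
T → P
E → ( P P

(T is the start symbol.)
{ '(', 'b', ε }

FIRST sets of the non-terminals involved (from the grammar, by fixed-point iteration):
  FIRST(F) = { '(', 'b', ε }
  FIRST(E) = { '(', 'b', ε }

To compute FIRST(F E E), process the symbols left to right:
Symbol F is a non-terminal. Add FIRST(F) \ {ε} = { '(', 'b' }
F is nullable (ε ∈ FIRST(F)), continue to the next symbol.
Symbol E is a non-terminal. Add FIRST(E) \ {ε} = { '(', 'b' }
E is nullable (ε ∈ FIRST(E)), continue to the next symbol.
Symbol E is a non-terminal. Add FIRST(E) \ {ε} = { '(', 'b' }
E is nullable (ε ∈ FIRST(E)), continue to the next symbol.
All symbols are nullable, so ε is in the result.
FIRST(F E E) = { '(', 'b', ε }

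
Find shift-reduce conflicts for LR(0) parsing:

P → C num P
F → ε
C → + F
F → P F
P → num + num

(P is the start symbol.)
Augment with P' → P and build the canonical LR(0) collection (I0 = CLOSURE({[P' → . P]}), then GOTO on every symbol after a dot until no new states appear). It has 12 states:
  I0: { [C → . + F], [P → . C num P], [P → . num + num], [P' → . P] }  — shift
  I1: { [C → + . F], [C → . + F], [F → . P F], [F → .], [P → . C num P], [P → . num + num] }  — shift, reduce
  I2: { [P → C . num P] }  — shift
  I3: { [P' → P .] }  — accept
  I4: { [P → num . + num] }  — shift
  I5: { [P → num + . num] }  — shift
  I6: { [P → num + num .] }  — reduce
  I7: { [C → . + F], [P → . C num P], [P → . num + num], [P → C num . P] }  — shift
  I8: { [P → C num P .] }  — reduce
  I9: { [C → + F .] }  — reduce
  I10: { [C → . + F], [F → . P F], [F → .], [F → P . F], [P → . C num P], [P → . num + num] }  — shift, reduce
  I11: { [F → P F .] }  — reduce

I1 contains reduce item [F → .] and shift items [C → . + F], [P → . num + num] — shift-reduce conflict.
I10 contains reduce item [F → .] and shift items [C → . + F], [P → . num + num] — shift-reduce conflict.

Answer: Yes — I1: [F → .] vs [C → . + F]; I10: [F → .] vs [C → . + F]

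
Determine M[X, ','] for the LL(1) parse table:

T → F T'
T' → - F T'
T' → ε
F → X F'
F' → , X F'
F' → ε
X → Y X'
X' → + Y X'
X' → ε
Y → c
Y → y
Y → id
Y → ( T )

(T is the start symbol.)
Empty (error entry)

To find M[X, ','], we find productions for X where ',' is in the predict set (PREDICT(N → α) = (FIRST(α) \ {ε}) ∪ (FOLLOW(N) if α ⇒* ε)).

Relevant sets:
  FIRST(Y) = { '(', 'c', 'id', 'y' }

X → Y X': PREDICT = { '(', 'c', 'id', 'y' }

M[X, ','] is empty (no production applies)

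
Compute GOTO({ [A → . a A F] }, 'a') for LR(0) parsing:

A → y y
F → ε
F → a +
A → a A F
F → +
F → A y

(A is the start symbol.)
GOTO(I, 'a') = CLOSURE({ [A → αX.β] : [A → α.Xβ] ∈ I, X = 'a' })

Items with dot before 'a', with the dot advanced:
  [A → . a A F] → [A → a . A F]
Closure of the advanced items:
  [A → a . A F] has the dot before A: add [A → . y y], [A → . a A F]

GOTO = { [A → . a A F], [A → . y y], [A → a . A F] }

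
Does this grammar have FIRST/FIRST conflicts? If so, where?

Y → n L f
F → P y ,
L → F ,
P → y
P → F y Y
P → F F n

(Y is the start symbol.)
Yes. P → y / P → F y Y on { 'y' }; P → y / P → F F n on { 'y' }; P → F y Y / P → F F n on { 'y' }

FIRST sets of the non-terminals at (or reachable through a nullable prefix from) the front of some alternative:
  FIRST(F) = { 'y' }

Productions for P:
  P → y: FIRST = { 'y' }
  P → F y Y: FIRST = { 'y' }
  P → F F n: FIRST = { 'y' }
Y, F, L have only one production, so no FIRST/FIRST conflict is possible there.

Conflict for P: P → y and P → F y Y
  Overlap: { 'y' }
Conflict for P: P → y and P → F F n
  Overlap: { 'y' }
Conflict for P: P → F y Y and P → F F n
  Overlap: { 'y' }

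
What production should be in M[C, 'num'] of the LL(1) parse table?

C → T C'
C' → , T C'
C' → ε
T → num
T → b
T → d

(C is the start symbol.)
To find M[C, 'num'], we find productions for C where 'num' is in the predict set (PREDICT(N → α) = (FIRST(α) \ {ε}) ∪ (FOLLOW(N) if α ⇒* ε)).

Relevant sets:
  FIRST(T) = { 'b', 'd', 'num' }

C → T C': PREDICT = { 'b', 'd', 'num' }
  'num' is in predict set, so this production goes in M[C, 'num']

M[C, 'num'] = C → T C'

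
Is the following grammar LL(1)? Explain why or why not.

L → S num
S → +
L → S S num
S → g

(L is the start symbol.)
A grammar is LL(1) if for each non-terminal N with multiple productions, the predict sets of those productions are pairwise disjoint, where PREDICT(N → α) = (FIRST(α) \ {ε}) ∪ (FOLLOW(N) if α ⇒* ε).

Relevant sets:
  FIRST(S) = { '+', 'g' }

For L:
  PREDICT(L → S num) = { '+', 'g' }
  PREDICT(L → S S num) = { '+', 'g' }
For S:
  PREDICT(S → '+') = { '+' }
  PREDICT(S → g) = { 'g' }

Conflict found: Predict set conflict for L: { '+', 'g' }
The grammar is NOT LL(1).

Answer: No. Predict set conflict for L: { '+', 'g' }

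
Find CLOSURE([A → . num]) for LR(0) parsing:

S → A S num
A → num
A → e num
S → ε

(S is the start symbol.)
{ [A → . num] }

Start with: [A → . num]
The dot precedes the terminal num, so nothing is added.

CLOSURE = { [A → . num] }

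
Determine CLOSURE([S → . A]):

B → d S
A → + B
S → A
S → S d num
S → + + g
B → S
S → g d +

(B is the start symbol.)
{ [A → . + B], [S → . A] }

Start with: [S → . A]
  [S → . A] has the dot before A: add [A → . + B]
No further items can be added.

CLOSURE = { [A → . + B], [S → . A] }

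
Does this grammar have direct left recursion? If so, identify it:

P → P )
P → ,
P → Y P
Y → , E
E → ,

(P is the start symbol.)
Yes, P is left-recursive

P → P ): LEFT RECURSIVE (starts with P)
P → ,: starts with ','
P → Y P: starts with Y
Y → , E: starts with ','
E → ,: starts with ','

The grammar has direct left recursion on: P.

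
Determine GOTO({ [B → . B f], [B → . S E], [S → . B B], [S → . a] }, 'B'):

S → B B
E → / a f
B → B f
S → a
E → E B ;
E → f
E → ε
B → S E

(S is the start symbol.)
GOTO(I, 'B') = CLOSURE({ [A → αX.β] : [A → α.Xβ] ∈ I, X = 'B' })

Items with dot before 'B', with the dot advanced:
  [B → . B f] → [B → B . f]
  [S → . B B] → [S → B . B]
Closure of the advanced items:
  [S → B . B] has the dot before B: add [B → . B f], [B → . S E]
  [B → . S E] has the dot before S: add [S → . B B], [S → . a]

GOTO = { [B → . B f], [B → . S E], [B → B . f], [S → . B B], [S → . a], [S → B . B] }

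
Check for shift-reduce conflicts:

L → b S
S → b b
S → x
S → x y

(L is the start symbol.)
A shift-reduce conflict occurs when an LR(0) state has both:
  - a complete (reduce) item [A → α .] (dot at the end), and
  - a shift item [B → β . c γ] (dot before a terminal).

Augment with L' → L and build the canonical LR(0) collection (I0 = CLOSURE({[L' → . L]}), then GOTO on every symbol after a dot until no new states appear). It has 8 states:
  I0: { [L → . b S], [L' → . L] }  — shift
  I1: { [L' → L .] }  — accept
  I2: { [L → b . S], [S → . b b], [S → . x y], [S → . x] }  — shift
  I3: { [L → b S .] }  — reduce
  I4: { [S → b . b] }  — shift
  I5: { [S → x . y], [S → x .] }  — shift, reduce
  I6: { [S → x y .] }  — reduce
  I7: { [S → b b .] }  — reduce

I5 contains reduce item [S → x .] and shift item [S → x . y] — shift-reduce conflict.

Answer: Yes — I5: [S → x .] vs [S → x . y]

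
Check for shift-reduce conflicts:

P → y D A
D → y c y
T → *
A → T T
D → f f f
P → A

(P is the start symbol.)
Augment with P' → P and build the canonical LR(0) collection (I0 = CLOSURE({[P' → . P]}), then GOTO on every symbol after a dot until no new states appear). It has 15 states:
  I0: { [A → . T T], [P → . A], [P → . y D A], [P' → . P], [T → . *] }  — shift
  I1: { [T → * .] }  — reduce
  I2: { [P → A .] }  — reduce
  I3: { [P' → P .] }  — accept
  I4: { [A → T . T], [T → . *] }  — shift
  I5: { [D → . f f f], [D → . y c y], [P → y . D A] }  — shift
  I6: { [A → . T T], [P → y D . A], [T → . *] }  — shift
  I7: { [D → f . f f] }  — shift
  I8: { [D → y . c y] }  — shift
  I9: { [D → y c . y] }  — shift
  I10: { [D → y c y .] }  — reduce
  I11: { [D → f f . f] }  — shift
  I12: { [D → f f f .] }  — reduce
  I13: { [P → y D A .] }  — reduce
  I14: { [A → T T .] }  — reduce

No state contains both a complete item and a shift item.

Answer: No shift-reduce conflicts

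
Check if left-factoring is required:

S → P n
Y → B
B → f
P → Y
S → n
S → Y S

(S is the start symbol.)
Left-factoring is needed when two productions for the same non-terminal
share a common prefix on the right-hand side.

Productions for S:
  S → P n
  S → n
  S → Y S

No common prefixes found.

Answer: No, left-factoring is not needed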